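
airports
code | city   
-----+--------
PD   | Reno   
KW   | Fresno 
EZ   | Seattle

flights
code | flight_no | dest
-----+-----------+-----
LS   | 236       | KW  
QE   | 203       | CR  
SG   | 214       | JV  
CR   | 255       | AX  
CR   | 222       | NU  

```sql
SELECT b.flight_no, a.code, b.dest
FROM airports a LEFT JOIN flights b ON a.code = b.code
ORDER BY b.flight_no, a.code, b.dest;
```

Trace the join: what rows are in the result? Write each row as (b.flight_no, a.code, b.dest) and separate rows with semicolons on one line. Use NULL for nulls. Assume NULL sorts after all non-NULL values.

(NULL, EZ, NULL); (NULL, KW, NULL); (NULL, PD, NULL)

LEFT JOIN keeps every row from `airports`; unmatched rows get NULL for `flights`'s columns.
Matching on a.code = b.code.
- a row (code=PD): no match → kept, b columns NULL.
- a row (code=KW): no match → kept, b columns NULL.
- a row (code=EZ): no match → kept, b columns NULL.
After projecting and ordering:
b.flight_no | a.code | b.dest
NULL | EZ | NULL
NULL | KW | NULL
NULL | PD | NULL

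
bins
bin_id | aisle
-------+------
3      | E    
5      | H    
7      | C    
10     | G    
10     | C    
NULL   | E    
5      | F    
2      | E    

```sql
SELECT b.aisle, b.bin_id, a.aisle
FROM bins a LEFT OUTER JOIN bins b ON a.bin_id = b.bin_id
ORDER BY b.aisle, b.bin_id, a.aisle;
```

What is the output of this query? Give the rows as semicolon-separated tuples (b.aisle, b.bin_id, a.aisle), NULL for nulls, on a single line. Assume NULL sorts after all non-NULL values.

(C, 7, C); (C, 10, C); (C, 10, G); (E, 2, E); (E, 3, E); (F, 5, F); (F, 5, H); (G, 10, C); (G, 10, G); (H, 5, F); (H, 5, H); (NULL, NULL, E)

LEFT JOIN keeps every row from `bins a`; unmatched rows get NULL for `bins b`'s columns.
Matching on a.bin_id = b.bin_id. A NULL in a compared column never satisfies the condition.
Matched pairs: 11; unmatched a rows kept: 1.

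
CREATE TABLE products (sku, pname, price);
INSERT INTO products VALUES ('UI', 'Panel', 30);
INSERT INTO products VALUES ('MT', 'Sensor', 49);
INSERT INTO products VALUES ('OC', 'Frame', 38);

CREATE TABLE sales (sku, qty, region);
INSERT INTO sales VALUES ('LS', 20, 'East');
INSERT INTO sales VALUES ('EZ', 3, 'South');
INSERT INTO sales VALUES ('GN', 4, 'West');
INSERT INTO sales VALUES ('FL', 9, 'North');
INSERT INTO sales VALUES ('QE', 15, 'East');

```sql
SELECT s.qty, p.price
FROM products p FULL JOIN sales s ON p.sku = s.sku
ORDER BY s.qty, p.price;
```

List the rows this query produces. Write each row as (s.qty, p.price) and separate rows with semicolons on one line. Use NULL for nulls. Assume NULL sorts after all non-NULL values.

(3, NULL); (4, NULL); (9, NULL); (15, NULL); (20, NULL); (NULL, 30); (NULL, 38); (NULL, 49)

FULL OUTER JOIN keeps every row from both sides; unmatched rows get NULL for the other side's columns.
Matching on p.sku = s.sku.
- p[0] sku=UI → no match; kept with NULLs on the s side.
- p[1] sku=MT → no match; kept with NULLs on the s side.
- p[2] sku=OC → no match; kept with NULLs on the s side.
- 5 s row(s) had no p match → kept, p columns NULL.
After projecting and ordering:
s.qty | p.price
3 | NULL
4 | NULL
9 | NULL
15 | NULL
20 | NULL
NULL | 30
NULL | 38
NULL | 49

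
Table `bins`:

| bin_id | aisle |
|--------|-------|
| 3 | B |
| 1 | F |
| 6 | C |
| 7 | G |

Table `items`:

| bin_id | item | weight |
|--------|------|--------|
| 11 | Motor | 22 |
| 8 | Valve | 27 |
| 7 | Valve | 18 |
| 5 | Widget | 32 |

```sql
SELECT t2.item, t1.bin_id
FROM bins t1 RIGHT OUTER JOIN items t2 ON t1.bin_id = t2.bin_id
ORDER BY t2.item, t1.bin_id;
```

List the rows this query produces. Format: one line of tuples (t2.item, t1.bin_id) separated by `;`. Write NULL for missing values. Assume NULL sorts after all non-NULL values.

RIGHT JOIN keeps every row from `items`; unmatched rows get NULL for `bins`'s columns.
Matching on t1.bin_id = t2.bin_id.
- t1 row (bin_id=3): no match.
- t1 row (bin_id=1): no match.
- t1 row (bin_id=6): no match.
- t1 row (bin_id=7): matches 1 t2 row(s) → 1 output row(s).
- 3 row(s) from t2 found no t1 partner → padded with NULL.
After projecting and ordering:
t2.item | t1.bin_id
Motor | NULL
Valve | 7
Valve | NULL
Widget | NULL

(Motor, NULL); (Valve, 7); (Valve, NULL); (Widget, NULL)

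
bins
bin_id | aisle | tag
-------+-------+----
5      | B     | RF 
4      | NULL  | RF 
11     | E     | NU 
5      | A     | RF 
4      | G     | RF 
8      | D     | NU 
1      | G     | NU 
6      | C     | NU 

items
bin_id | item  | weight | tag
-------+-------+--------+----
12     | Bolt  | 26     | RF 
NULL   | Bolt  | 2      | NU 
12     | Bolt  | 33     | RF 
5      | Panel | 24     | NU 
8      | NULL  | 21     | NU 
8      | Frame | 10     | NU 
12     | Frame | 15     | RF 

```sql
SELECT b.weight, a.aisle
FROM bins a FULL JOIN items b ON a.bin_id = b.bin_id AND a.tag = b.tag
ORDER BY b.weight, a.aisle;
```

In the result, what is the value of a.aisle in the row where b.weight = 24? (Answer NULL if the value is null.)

FULL OUTER JOIN keeps every row from both sides; unmatched rows get NULL for the other side's columns.
Matching on a.bin_id = b.bin_id AND a.tag = b.tag. A NULL in a compared column never satisfies the condition.
Matched pairs: 2; unmatched a rows kept: 7; unmatched b rows kept: 5.

NULL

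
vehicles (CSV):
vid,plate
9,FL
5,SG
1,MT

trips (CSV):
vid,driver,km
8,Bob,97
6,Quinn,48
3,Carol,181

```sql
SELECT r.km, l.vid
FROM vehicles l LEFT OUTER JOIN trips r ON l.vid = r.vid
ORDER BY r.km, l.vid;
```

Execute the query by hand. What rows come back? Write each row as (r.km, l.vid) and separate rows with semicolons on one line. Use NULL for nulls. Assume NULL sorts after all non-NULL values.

(NULL, 1); (NULL, 5); (NULL, 9)

LEFT JOIN keeps every row from `vehicles`; unmatched rows get NULL for `trips`'s columns.
Matching on l.vid = r.vid.
- vid=9: no r row matches, row kept with r columns NULL.
- vid=5: no r row matches, row kept with r columns NULL.
- vid=1: no r row matches, row kept with r columns NULL.
After projecting and ordering:
r.km | l.vid
NULL | 1
NULL | 5
NULL | 9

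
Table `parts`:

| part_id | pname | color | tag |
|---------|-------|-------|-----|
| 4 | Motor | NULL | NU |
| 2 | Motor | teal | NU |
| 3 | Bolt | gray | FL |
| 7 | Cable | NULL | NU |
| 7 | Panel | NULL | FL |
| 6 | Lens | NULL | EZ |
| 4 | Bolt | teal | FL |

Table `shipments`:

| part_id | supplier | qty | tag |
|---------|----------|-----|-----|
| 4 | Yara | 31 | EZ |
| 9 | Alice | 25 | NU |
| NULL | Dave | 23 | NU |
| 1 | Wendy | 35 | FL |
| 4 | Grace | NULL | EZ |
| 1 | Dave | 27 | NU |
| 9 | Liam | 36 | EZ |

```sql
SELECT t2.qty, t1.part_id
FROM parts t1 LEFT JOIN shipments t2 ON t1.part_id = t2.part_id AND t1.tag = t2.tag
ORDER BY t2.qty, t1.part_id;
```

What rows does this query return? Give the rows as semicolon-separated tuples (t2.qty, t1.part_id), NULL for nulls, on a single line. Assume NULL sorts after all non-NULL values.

(NULL, 2); (NULL, 3); (NULL, 4); (NULL, 4); (NULL, 6); (NULL, 7); (NULL, 7)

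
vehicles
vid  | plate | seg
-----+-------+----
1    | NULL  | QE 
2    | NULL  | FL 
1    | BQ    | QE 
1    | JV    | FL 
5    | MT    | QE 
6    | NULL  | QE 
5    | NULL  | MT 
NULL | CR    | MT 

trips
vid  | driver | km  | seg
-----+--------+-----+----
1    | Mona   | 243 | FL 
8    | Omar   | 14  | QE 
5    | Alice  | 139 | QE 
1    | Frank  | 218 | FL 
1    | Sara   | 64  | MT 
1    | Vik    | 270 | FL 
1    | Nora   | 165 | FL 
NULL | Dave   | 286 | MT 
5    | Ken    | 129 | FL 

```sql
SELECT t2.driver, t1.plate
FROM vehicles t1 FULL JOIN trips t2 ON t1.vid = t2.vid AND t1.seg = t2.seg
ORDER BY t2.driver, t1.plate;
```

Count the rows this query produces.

FULL OUTER JOIN keeps every row from both sides; unmatched rows get NULL for the other side's columns.
Matching on t1.vid = t2.vid AND t1.seg = t2.seg. A NULL in a compared column never satisfies the condition.
- t1[0] vid=1, seg=QE → no match; kept with NULLs on the t2 side.
- t1[1] vid=2, seg=FL → no match; kept with NULLs on the t2 side.
- t1[2] vid=1, seg=QE → no match; kept with NULLs on the t2 side.
- t1[3] vid=1, seg=FL → 4 match(es) in t2 → 4 row(s).
- t1[4] vid=5, seg=QE → 1 match(es) in t2 → 1 row(s).
- t1[5] vid=6, seg=QE → no match; kept with NULLs on the t2 side.
- t1[6] vid=5, seg=MT → no match; kept with NULLs on the t2 side.
- t1[7] vid=NULL, seg=MT → no match; kept with NULLs on the t2 side.
- plus 4 unmatched t2 row(s), each kept with NULL t1 columns.
Total: 5 matched + 10 padded = 15 rows.

15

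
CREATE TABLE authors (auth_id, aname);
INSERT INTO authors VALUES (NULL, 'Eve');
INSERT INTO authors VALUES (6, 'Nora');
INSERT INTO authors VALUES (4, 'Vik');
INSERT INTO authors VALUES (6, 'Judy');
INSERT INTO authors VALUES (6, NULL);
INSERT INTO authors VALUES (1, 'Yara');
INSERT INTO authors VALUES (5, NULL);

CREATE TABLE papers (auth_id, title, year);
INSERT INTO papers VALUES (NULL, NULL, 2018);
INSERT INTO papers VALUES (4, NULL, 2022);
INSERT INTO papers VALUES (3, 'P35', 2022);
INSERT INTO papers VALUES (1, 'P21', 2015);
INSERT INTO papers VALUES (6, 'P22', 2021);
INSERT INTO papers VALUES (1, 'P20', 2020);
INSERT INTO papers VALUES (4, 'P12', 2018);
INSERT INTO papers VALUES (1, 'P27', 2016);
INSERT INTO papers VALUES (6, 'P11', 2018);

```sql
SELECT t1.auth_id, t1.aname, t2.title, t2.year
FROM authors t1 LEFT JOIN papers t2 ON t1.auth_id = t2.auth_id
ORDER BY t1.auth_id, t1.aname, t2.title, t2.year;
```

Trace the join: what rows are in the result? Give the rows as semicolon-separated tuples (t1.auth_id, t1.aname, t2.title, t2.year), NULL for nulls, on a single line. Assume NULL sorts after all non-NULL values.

(1, Yara, P20, 2020); (1, Yara, P21, 2015); (1, Yara, P27, 2016); (4, Vik, P12, 2018); (4, Vik, NULL, 2022); (5, NULL, NULL, NULL); (6, Judy, P11, 2018); (6, Judy, P22, 2021); (6, Nora, P11, 2018); (6, Nora, P22, 2021); (6, NULL, P11, 2018); (6, NULL, P22, 2021); (NULL, Eve, NULL, NULL)

LEFT JOIN keeps every row from `authors`; unmatched rows get NULL for `papers`'s columns.
Matching on t1.auth_id = t2.auth_id. A NULL in a compared column never satisfies the condition.
Matched pairs: 11; unmatched t1 rows kept: 2.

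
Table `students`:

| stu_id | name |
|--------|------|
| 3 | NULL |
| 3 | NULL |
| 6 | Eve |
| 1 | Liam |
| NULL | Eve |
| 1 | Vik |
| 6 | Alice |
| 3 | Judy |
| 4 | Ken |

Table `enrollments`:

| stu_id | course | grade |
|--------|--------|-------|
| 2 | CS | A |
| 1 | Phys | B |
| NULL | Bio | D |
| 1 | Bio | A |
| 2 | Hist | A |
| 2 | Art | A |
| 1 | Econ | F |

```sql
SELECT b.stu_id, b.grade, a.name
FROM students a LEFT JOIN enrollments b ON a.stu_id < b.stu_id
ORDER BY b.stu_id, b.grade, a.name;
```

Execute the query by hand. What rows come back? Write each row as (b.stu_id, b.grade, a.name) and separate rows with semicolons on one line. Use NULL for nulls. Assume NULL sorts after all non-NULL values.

(2, A, Liam); (2, A, Liam); (2, A, Liam); (2, A, Vik); (2, A, Vik); (2, A, Vik); (NULL, NULL, Alice); (NULL, NULL, Eve); (NULL, NULL, Eve); (NULL, NULL, Judy); (NULL, NULL, Ken); (NULL, NULL, NULL); (NULL, NULL, NULL)

LEFT JOIN keeps every row from `students`; unmatched rows get NULL for `enrollments`'s columns.
Matching on a.stu_id < b.stu_id. A NULL in a compared column never satisfies the condition.
- stu_id=3: no b row matches, row kept with b columns NULL.
- stu_id=3: no b row matches, row kept with b columns NULL.
- stu_id=6: no b row matches, row kept with b columns NULL.
- stu_id=1: 3 matching b row(s), so 3 row(s) emitted.
- stu_id=NULL: no b row matches, row kept with b columns NULL.
- stu_id=1: 3 matching b row(s), so 3 row(s) emitted.
- stu_id=6: no b row matches, row kept with b columns NULL.
- stu_id=3: no b row matches, row kept with b columns NULL.
- stu_id=4: no b row matches, row kept with b columns NULL.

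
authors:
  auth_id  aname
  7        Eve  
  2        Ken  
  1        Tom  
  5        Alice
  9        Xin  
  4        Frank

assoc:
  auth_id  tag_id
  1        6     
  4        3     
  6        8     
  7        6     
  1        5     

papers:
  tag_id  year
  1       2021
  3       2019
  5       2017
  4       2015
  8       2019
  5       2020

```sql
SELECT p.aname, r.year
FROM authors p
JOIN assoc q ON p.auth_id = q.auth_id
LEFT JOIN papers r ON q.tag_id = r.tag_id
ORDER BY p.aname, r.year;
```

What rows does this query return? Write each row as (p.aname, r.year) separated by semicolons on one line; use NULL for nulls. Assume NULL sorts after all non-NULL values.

(Eve, NULL); (Frank, 2019); (Tom, 2017); (Tom, 2020); (Tom, NULL)

Evaluate left to right. First `authors p INNER JOIN assoc q` on auth_id: 4 row(s).
Then LEFT JOIN `papers r` on tag_id: each of those 4 rows is kept; rows whose q.tag_id has no match in r get NULL for r's columns.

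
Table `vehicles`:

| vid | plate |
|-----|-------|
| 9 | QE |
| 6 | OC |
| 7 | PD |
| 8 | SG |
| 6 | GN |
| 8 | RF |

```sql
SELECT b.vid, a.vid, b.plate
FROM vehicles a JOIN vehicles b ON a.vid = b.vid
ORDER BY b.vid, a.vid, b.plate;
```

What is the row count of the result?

INNER JOIN keeps only pairs where the ON condition holds.
Matching on a.vid = b.vid.
Matched pairs: 10.
Total: 10 rows.

10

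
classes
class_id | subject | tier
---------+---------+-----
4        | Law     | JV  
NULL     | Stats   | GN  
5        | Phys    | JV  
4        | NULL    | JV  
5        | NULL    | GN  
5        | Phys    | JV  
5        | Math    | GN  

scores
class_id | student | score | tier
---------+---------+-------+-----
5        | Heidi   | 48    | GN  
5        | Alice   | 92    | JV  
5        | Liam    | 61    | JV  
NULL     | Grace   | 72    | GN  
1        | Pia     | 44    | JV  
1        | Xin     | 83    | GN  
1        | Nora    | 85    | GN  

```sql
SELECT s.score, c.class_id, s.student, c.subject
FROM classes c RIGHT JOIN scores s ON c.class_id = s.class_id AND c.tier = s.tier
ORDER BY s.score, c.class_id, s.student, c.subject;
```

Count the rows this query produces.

RIGHT JOIN keeps every row from `scores`; unmatched rows get NULL for `classes`'s columns.
Matching on c.class_id = s.class_id AND c.tier = s.tier. A NULL in a compared column never satisfies the condition.
- c row (class_id=4, tier=JV): no match.
- c row (class_id=NULL, tier=GN): no match.
- c row (class_id=5, tier=JV): matches 2 s row(s) → 2 output row(s).
- c row (class_id=4, tier=JV): no match.
- c row (class_id=5, tier=GN): matches 1 s row(s) → 1 output row(s).
- c row (class_id=5, tier=JV): matches 2 s row(s) → 2 output row(s).
- c row (class_id=5, tier=GN): matches 1 s row(s) → 1 output row(s).
- 4 s row(s) had no c match → kept, c columns NULL.
Total: 6 matched + 4 padded = 10 rows.

10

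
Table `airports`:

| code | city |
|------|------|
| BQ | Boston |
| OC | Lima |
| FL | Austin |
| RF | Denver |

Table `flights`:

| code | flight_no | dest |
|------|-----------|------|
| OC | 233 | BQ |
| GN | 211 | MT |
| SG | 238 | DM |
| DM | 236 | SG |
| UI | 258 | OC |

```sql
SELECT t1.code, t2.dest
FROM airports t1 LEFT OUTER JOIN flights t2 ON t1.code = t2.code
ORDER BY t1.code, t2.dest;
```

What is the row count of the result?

LEFT JOIN keeps every row from `airports`; unmatched rows get NULL for `flights`'s columns.
Matching on t1.code = t2.code.
- t1[0] code=BQ → no match; kept with NULLs on the t2 side.
- t1[1] code=OC → 1 match(es) in t2 → 1 row(s).
- t1[2] code=FL → no match; kept with NULLs on the t2 side.
- t1[3] code=RF → no match; kept with NULLs on the t2 side.
Total: 1 matched + 3 padded = 4 rows.

4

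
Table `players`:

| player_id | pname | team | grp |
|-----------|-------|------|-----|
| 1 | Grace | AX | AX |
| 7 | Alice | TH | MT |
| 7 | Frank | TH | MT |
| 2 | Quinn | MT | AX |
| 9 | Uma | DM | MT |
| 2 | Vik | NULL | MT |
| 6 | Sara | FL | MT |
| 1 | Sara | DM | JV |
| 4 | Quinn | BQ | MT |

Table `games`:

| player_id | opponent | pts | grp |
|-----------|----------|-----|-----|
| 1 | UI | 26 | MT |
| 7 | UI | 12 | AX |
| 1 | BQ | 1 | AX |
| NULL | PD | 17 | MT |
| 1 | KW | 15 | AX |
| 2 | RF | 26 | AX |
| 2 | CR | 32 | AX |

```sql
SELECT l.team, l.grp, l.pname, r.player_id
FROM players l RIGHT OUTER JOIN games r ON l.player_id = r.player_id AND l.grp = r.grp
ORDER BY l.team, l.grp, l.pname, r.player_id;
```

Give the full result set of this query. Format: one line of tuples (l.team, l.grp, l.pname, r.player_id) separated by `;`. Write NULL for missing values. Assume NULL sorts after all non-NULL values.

(AX, AX, Grace, 1); (AX, AX, Grace, 1); (MT, AX, Quinn, 2); (MT, AX, Quinn, 2); (NULL, NULL, NULL, 1); (NULL, NULL, NULL, 7); (NULL, NULL, NULL, NULL)

RIGHT JOIN keeps every row from `games`; unmatched rows get NULL for `players`'s columns.
Matching on l.player_id = r.player_id AND l.grp = r.grp. A NULL in a compared column never satisfies the condition.
- l row (player_id=1, grp=AX): matches 2 r row(s) → 2 output row(s).
- l row (player_id=7, grp=MT): no match.
- l row (player_id=7, grp=MT): no match.
- l row (player_id=2, grp=AX): matches 2 r row(s) → 2 output row(s).
- l row (player_id=9, grp=MT): no match.
- l row (player_id=2, grp=MT): no match.
- l row (player_id=6, grp=MT): no match.
- l row (player_id=1, grp=JV): no match.
- l row (player_id=4, grp=MT): no match.
- 3 r row(s) had no l match → kept, l columns NULL.
After projecting and ordering:
l.team | l.grp | l.pname | r.player_id
AX | AX | Grace | 1
AX | AX | Grace | 1
MT | AX | Quinn | 2
MT | AX | Quinn | 2
NULL | NULL | NULL | 1
NULL | NULL | NULL | 7
NULL | NULL | NULL | NULL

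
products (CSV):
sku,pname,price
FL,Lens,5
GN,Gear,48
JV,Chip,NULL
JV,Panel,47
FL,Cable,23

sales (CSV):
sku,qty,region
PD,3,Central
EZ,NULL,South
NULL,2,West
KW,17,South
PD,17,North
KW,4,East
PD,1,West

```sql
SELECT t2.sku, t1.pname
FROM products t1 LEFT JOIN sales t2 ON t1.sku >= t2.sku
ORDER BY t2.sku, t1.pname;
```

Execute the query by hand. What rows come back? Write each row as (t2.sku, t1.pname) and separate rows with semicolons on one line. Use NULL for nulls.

LEFT JOIN keeps every row from `products`; unmatched rows get NULL for `sales`'s columns.
Matching on t1.sku >= t2.sku. A NULL in a compared column never satisfies the condition.
- t1 (sku=FL) pairs with 1 row(s) of t2.
- t1 (sku=GN) pairs with 1 row(s) of t2.
- t1 (sku=JV) pairs with 1 row(s) of t2.
- t1 (sku=JV) pairs with 1 row(s) of t2.
- t1 (sku=FL) pairs with 1 row(s) of t2.
After projecting and ordering:
t2.sku | t1.pname
EZ | Cable
EZ | Chip
EZ | Gear
EZ | Lens
EZ | Panel

(EZ, Cable); (EZ, Chip); (EZ, Gear); (EZ, Lens); (EZ, Panel)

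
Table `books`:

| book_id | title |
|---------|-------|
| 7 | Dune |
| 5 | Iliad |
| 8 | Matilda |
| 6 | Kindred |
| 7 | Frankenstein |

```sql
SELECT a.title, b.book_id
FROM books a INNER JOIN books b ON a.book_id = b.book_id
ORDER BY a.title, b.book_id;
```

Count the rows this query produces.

7

INNER JOIN keeps only pairs where the ON condition holds.
Matching on a.book_id = b.book_id.
- a[0] book_id=7 → 2 match(es) in b → 2 row(s).
- a[1] book_id=5 → 1 match(es) in b → 1 row(s).
- a[2] book_id=8 → 1 match(es) in b → 1 row(s).
- a[3] book_id=6 → 1 match(es) in b → 1 row(s).
- a[4] book_id=7 → 2 match(es) in b → 2 row(s).
Total: 7 rows.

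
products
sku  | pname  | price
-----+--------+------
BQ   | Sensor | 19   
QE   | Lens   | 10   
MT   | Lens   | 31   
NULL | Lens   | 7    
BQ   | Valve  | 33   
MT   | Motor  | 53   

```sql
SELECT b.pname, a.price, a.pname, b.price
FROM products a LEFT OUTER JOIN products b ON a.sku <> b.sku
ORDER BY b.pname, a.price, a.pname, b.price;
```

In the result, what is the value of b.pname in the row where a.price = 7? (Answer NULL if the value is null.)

NULL

LEFT JOIN keeps every row from `products a`; unmatched rows get NULL for `products b`'s columns.
Matching on a.sku <> b.sku. A NULL in a compared column never satisfies the condition.
Matched pairs: 16; unmatched a rows kept: 1.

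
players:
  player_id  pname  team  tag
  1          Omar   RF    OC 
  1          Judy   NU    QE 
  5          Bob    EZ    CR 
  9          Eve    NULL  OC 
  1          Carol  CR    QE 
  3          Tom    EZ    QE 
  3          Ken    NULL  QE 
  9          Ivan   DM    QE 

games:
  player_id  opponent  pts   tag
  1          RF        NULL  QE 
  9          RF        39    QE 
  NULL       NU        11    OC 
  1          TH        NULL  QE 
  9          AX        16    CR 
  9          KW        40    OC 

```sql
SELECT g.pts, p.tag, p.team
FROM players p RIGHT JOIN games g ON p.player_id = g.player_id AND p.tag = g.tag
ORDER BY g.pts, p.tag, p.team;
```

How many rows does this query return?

8

RIGHT JOIN keeps every row from `games`; unmatched rows get NULL for `players`'s columns.
Matching on p.player_id = g.player_id AND p.tag = g.tag. A NULL in a compared column never satisfies the condition.
Matched pairs: 6; unmatched g rows kept: 2.
Total: 6 matched + 2 padded = 8 rows.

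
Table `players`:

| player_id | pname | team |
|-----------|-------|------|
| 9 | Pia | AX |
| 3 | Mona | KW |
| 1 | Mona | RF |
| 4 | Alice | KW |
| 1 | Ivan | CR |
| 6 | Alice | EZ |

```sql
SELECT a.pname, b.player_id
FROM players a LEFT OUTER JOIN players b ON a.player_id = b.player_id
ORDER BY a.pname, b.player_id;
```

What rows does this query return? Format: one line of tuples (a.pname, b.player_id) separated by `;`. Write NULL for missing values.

(Alice, 4); (Alice, 6); (Ivan, 1); (Ivan, 1); (Mona, 1); (Mona, 1); (Mona, 3); (Pia, 9)

LEFT JOIN keeps every row from `players a`; unmatched rows get NULL for `players b`'s columns.
Matching on a.player_id = b.player_id.
- a (player_id=9) pairs with 1 row(s) of b.
- a (player_id=3) pairs with 1 row(s) of b.
- a (player_id=1) pairs with 2 row(s) of b.
- a (player_id=4) pairs with 1 row(s) of b.
- a (player_id=1) pairs with 2 row(s) of b.
- a (player_id=6) pairs with 1 row(s) of b.
After projecting and ordering:
a.pname | b.player_id
Alice | 4
Alice | 6
Ivan | 1
Ivan | 1
Mona | 1
Mona | 1
Mona | 3
Pia | 9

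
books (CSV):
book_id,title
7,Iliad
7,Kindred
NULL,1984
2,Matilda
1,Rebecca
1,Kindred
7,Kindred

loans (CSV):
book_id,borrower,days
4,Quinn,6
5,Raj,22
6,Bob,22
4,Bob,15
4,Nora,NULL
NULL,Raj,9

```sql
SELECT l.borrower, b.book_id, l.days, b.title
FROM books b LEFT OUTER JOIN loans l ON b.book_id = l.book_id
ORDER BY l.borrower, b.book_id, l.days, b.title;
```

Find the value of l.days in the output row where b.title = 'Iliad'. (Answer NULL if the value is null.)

NULL

LEFT JOIN keeps every row from `books`; unmatched rows get NULL for `loans`'s columns.
Matching on b.book_id = l.book_id. A NULL in a compared column never satisfies the condition.
Matched pairs: 0; unmatched b rows kept: 7.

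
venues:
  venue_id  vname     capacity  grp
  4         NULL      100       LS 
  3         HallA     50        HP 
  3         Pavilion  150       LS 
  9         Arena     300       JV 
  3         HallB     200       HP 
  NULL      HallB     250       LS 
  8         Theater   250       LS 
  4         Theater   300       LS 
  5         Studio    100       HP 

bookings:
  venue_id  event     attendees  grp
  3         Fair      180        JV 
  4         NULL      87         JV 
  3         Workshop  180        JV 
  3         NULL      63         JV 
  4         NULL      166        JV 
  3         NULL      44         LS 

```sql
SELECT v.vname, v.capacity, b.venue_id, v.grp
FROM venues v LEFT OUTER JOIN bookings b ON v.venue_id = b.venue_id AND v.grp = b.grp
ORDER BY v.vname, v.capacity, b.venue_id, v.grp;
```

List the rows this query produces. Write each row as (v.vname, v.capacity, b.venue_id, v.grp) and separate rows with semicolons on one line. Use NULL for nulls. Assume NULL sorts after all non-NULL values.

(Arena, 300, NULL, JV); (HallA, 50, NULL, HP); (HallB, 200, NULL, HP); (HallB, 250, NULL, LS); (Pavilion, 150, 3, LS); (Studio, 100, NULL, HP); (Theater, 250, NULL, LS); (Theater, 300, NULL, LS); (NULL, 100, NULL, LS)

LEFT JOIN keeps every row from `venues`; unmatched rows get NULL for `bookings`'s columns.
Matching on v.venue_id = b.venue_id AND v.grp = b.grp. A NULL in a compared column never satisfies the condition.
- v row (venue_id=4, grp=LS): no match → kept, b columns NULL.
- v row (venue_id=3, grp=HP): no match → kept, b columns NULL.
- v row (venue_id=3, grp=LS): matches 1 b row(s) → 1 output row(s).
- v row (venue_id=9, grp=JV): no match → kept, b columns NULL.
- v row (venue_id=3, grp=HP): no match → kept, b columns NULL.
- v row (venue_id=NULL, grp=LS): no match → kept, b columns NULL.
- v row (venue_id=8, grp=LS): no match → kept, b columns NULL.
- v row (venue_id=4, grp=LS): no match → kept, b columns NULL.
- v row (venue_id=5, grp=HP): no match → kept, b columns NULL.
After projecting and ordering:
v.vname | v.capacity | b.venue_id | v.grp
Arena | 300 | NULL | JV
HallA | 50 | NULL | HP
HallB | 200 | NULL | HP
HallB | 250 | NULL | LS
Pavilion | 150 | 3 | LS
Studio | 100 | NULL | HP
Theater | 250 | NULL | LS
Theater | 300 | NULL | LS
NULL | 100 | NULL | LS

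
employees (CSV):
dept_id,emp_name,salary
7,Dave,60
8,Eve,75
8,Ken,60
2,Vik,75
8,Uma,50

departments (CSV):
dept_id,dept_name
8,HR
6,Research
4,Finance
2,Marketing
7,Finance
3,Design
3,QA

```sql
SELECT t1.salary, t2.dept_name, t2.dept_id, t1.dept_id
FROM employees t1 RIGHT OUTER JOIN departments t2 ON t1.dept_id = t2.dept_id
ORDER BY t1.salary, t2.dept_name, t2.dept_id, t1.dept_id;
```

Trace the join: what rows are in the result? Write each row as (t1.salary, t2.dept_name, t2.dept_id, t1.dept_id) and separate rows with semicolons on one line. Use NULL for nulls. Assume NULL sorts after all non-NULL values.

(50, HR, 8, 8); (60, Finance, 7, 7); (60, HR, 8, 8); (75, HR, 8, 8); (75, Marketing, 2, 2); (NULL, Design, 3, NULL); (NULL, Finance, 4, NULL); (NULL, QA, 3, NULL); (NULL, Research, 6, NULL)

RIGHT JOIN keeps every row from `departments`; unmatched rows get NULL for `employees`'s columns.
Matching on t1.dept_id = t2.dept_id.
- dept_id=7: 1 matching t2 row(s), so 1 row(s) emitted.
- dept_id=8: 1 matching t2 row(s), so 1 row(s) emitted.
- dept_id=8: 1 matching t2 row(s), so 1 row(s) emitted.
- dept_id=2: 1 matching t2 row(s), so 1 row(s) emitted.
- dept_id=8: 1 matching t2 row(s), so 1 row(s) emitted.
- 4 row(s) from t2 found no t1 partner → padded with NULL.
After projecting and ordering:
t1.salary | t2.dept_name | t2.dept_id | t1.dept_id
50 | HR | 8 | 8
60 | Finance | 7 | 7
60 | HR | 8 | 8
75 | HR | 8 | 8
75 | Marketing | 2 | 2
NULL | Design | 3 | NULL
NULL | Finance | 4 | NULL
NULL | QA | 3 | NULL
NULL | Research | 6 | NULL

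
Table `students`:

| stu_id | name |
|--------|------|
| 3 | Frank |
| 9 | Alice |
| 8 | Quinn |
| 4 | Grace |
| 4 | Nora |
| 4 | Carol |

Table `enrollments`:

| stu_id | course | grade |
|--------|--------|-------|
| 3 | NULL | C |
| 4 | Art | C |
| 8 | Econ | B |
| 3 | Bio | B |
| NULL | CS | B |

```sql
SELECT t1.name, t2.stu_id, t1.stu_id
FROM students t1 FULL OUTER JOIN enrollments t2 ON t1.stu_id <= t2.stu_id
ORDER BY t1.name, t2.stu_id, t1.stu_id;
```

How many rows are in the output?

FULL OUTER JOIN keeps every row from both sides; unmatched rows get NULL for the other side's columns.
Matching on t1.stu_id <= t2.stu_id. A NULL in a compared column never satisfies the condition.
Matched pairs: 11; unmatched t1 rows kept: 1; unmatched t2 rows kept: 1.
Total: 11 matched + 2 padded = 13 rows.

13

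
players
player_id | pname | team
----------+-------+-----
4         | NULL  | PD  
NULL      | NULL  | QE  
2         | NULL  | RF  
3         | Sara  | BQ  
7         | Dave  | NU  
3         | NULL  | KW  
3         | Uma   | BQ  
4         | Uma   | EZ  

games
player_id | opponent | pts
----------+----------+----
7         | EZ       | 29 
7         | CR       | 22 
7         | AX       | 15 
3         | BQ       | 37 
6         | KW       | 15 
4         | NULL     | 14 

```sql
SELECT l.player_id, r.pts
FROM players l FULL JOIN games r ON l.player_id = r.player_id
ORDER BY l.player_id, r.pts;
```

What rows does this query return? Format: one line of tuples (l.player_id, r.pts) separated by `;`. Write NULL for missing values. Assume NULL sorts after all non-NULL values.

FULL OUTER JOIN keeps every row from both sides; unmatched rows get NULL for the other side's columns.
Matching on l.player_id = r.player_id. A NULL in a compared column never satisfies the condition.
Matched pairs: 8; unmatched l rows kept: 2; unmatched r rows kept: 1.

(2, NULL); (3, 37); (3, 37); (3, 37); (4, 14); (4, 14); (7, 15); (7, 22); (7, 29); (NULL, 15); (NULL, NULL)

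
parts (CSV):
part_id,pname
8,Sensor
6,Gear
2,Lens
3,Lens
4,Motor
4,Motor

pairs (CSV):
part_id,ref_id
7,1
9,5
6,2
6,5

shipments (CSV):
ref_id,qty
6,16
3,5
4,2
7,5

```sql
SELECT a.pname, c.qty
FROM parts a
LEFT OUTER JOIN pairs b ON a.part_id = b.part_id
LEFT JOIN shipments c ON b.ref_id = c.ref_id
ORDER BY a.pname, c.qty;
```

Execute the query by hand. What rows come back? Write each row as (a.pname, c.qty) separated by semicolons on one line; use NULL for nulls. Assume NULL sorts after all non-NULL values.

(Gear, NULL); (Gear, NULL); (Lens, NULL); (Lens, NULL); (Motor, NULL); (Motor, NULL); (Sensor, NULL)

Joins associate left-to-right: parts LEFT JOIN pairs on part_id gives 7 intermediate row(s).
Then LEFT JOIN `shipments c` on ref_id: each of those 7 rows is kept; rows whose b.ref_id has no match in c get NULL for c's columns.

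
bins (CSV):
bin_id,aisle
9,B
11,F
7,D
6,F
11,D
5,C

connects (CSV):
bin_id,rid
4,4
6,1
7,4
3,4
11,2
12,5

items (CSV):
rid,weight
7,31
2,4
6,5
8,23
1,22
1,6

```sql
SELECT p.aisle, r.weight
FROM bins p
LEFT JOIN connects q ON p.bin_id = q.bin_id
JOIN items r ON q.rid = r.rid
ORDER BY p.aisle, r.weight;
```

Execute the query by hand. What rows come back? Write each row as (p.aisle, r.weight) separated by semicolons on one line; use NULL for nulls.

(D, 4); (F, 4); (F, 6); (F, 22)

Step 1 — p LEFT JOIN q on bin_id → 6 row(s).
Then INNER JOIN `items r` on rid: keep only rows whose q.rid appears in r.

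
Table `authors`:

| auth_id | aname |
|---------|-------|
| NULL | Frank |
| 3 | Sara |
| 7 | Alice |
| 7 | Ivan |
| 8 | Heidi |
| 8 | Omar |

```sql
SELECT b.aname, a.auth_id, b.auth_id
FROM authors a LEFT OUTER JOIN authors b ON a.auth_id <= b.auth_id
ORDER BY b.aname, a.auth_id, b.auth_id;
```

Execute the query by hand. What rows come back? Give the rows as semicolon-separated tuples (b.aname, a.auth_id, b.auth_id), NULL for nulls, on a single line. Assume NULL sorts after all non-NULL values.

(Alice, 3, 7); (Alice, 7, 7); (Alice, 7, 7); (Heidi, 3, 8); (Heidi, 7, 8); (Heidi, 7, 8); (Heidi, 8, 8); (Heidi, 8, 8); (Ivan, 3, 7); (Ivan, 7, 7); (Ivan, 7, 7); (Omar, 3, 8); (Omar, 7, 8); (Omar, 7, 8); (Omar, 8, 8); (Omar, 8, 8); (Sara, 3, 3); (NULL, NULL, NULL)

LEFT JOIN keeps every row from `authors a`; unmatched rows get NULL for `authors b`'s columns.
Matching on a.auth_id <= b.auth_id. A NULL in a compared column never satisfies the condition.
Matched pairs: 17; unmatched a rows kept: 1.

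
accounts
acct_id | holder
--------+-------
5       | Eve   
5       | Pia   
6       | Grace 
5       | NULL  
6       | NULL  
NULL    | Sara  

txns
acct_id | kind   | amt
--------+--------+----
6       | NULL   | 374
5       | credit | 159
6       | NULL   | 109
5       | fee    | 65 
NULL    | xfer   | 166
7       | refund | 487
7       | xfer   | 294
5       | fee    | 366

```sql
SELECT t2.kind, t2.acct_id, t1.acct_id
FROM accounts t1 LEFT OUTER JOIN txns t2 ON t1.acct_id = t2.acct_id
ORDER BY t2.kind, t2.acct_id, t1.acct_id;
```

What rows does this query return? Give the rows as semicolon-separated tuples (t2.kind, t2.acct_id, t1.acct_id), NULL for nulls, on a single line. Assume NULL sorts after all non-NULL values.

LEFT JOIN keeps every row from `accounts`; unmatched rows get NULL for `txns`'s columns.
Matching on t1.acct_id = t2.acct_id. A NULL in a compared column never satisfies the condition.
- acct_id=5: 3 matching t2 row(s), so 3 row(s) emitted.
- acct_id=5: 3 matching t2 row(s), so 3 row(s) emitted.
- acct_id=6: 2 matching t2 row(s), so 2 row(s) emitted.
- acct_id=5: 3 matching t2 row(s), so 3 row(s) emitted.
- acct_id=6: 2 matching t2 row(s), so 2 row(s) emitted.
- acct_id=NULL: no t2 row matches, row kept with t2 columns NULL.

(credit, 5, 5); (credit, 5, 5); (credit, 5, 5); (fee, 5, 5); (fee, 5, 5); (fee, 5, 5); (fee, 5, 5); (fee, 5, 5); (fee, 5, 5); (NULL, 6, 6); (NULL, 6, 6); (NULL, 6, 6); (NULL, 6, 6); (NULL, NULL, NULL)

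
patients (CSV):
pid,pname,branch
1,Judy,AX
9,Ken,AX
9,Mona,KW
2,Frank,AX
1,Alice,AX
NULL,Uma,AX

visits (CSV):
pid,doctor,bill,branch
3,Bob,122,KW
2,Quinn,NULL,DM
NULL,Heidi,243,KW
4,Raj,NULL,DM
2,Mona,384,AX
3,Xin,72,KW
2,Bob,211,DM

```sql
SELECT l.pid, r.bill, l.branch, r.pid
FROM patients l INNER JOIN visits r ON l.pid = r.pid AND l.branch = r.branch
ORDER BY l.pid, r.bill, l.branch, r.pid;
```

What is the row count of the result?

INNER JOIN keeps only pairs where the ON condition holds.
Matching on l.pid = r.pid AND l.branch = r.branch. A NULL in a compared column never satisfies the condition.
- l row (pid=1, branch=AX): no match → dropped.
- l row (pid=9, branch=AX): no match → dropped.
- l row (pid=9, branch=KW): no match → dropped.
- l row (pid=2, branch=AX): matches 1 r row(s) → 1 output row(s).
- l row (pid=1, branch=AX): no match → dropped.
- l row (pid=NULL, branch=AX): no match → dropped.
Total: 1 rows.

1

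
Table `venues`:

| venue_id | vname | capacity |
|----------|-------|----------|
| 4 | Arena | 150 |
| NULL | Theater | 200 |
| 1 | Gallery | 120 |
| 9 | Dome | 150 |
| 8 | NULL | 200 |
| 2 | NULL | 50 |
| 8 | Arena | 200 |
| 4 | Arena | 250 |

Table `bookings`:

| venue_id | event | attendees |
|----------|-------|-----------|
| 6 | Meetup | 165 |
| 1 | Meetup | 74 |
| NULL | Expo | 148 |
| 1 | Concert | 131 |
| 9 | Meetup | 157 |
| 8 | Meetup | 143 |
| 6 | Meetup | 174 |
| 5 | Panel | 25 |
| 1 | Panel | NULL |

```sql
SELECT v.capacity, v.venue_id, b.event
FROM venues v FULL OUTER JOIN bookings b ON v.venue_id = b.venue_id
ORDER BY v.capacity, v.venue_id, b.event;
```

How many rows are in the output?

14

FULL OUTER JOIN keeps every row from both sides; unmatched rows get NULL for the other side's columns.
Matching on v.venue_id = b.venue_id. A NULL in a compared column never satisfies the condition.
- venue_id=4: no b row matches, row kept with b columns NULL.
- venue_id=NULL: no b row matches, row kept with b columns NULL.
- venue_id=1: 3 matching b row(s), so 3 row(s) emitted.
- venue_id=9: 1 matching b row(s), so 1 row(s) emitted.
- venue_id=8: 1 matching b row(s), so 1 row(s) emitted.
- venue_id=2: no b row matches, row kept with b columns NULL.
- venue_id=8: 1 matching b row(s), so 1 row(s) emitted.
- venue_id=4: no b row matches, row kept with b columns NULL.
- plus 4 unmatched b row(s), each kept with NULL v columns.
Total: 6 matched + 8 padded = 14 rows.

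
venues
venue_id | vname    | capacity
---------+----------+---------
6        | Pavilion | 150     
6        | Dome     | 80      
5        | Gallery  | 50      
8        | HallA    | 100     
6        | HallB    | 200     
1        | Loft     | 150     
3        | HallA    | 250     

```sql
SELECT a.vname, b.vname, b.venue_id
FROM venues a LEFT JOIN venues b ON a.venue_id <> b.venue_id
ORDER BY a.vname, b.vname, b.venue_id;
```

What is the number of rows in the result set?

36

LEFT JOIN keeps every row from `venues a`; unmatched rows get NULL for `venues b`'s columns.
Matching on a.venue_id <> b.venue_id.
Matched pairs: 36; unmatched a rows kept: 0.
Total: 36 rows.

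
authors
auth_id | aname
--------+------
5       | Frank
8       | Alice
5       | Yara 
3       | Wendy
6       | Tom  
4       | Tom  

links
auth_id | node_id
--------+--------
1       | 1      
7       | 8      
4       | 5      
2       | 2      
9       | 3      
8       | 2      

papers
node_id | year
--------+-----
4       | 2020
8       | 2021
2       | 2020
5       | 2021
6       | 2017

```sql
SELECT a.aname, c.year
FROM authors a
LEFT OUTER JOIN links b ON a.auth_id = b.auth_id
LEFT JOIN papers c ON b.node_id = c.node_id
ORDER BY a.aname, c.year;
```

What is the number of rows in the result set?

Evaluate left to right. First `authors a LEFT JOIN links b` on auth_id: 6 row(s).
Then LEFT JOIN `papers c` on node_id: each of those 6 rows is kept; rows whose b.node_id has no match in c get NULL for c's columns.
Result: 6 row(s).

6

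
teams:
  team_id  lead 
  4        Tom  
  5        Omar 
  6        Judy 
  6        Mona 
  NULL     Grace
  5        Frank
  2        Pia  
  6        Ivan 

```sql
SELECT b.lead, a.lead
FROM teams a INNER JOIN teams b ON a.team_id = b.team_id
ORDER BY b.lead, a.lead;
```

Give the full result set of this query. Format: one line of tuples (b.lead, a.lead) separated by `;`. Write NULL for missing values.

INNER JOIN keeps only pairs where the ON condition holds.
Matching on a.team_id = b.team_id. A NULL in a compared column never satisfies the condition.
- team_id=4: 1 matching b row(s), so 1 row(s) emitted.
- team_id=5: 2 matching b row(s), so 2 row(s) emitted.
- team_id=6: 3 matching b row(s), so 3 row(s) emitted.
- team_id=6: 3 matching b row(s), so 3 row(s) emitted.
- team_id=NULL: no matching b row, dropped.
- team_id=5: 2 matching b row(s), so 2 row(s) emitted.
- team_id=2: 1 matching b row(s), so 1 row(s) emitted.
- team_id=6: 3 matching b row(s), so 3 row(s) emitted.

(Frank, Frank); (Frank, Omar); (Ivan, Ivan); (Ivan, Judy); (Ivan, Mona); (Judy, Ivan); (Judy, Judy); (Judy, Mona); (Mona, Ivan); (Mona, Judy); (Mona, Mona); (Omar, Frank); (Omar, Omar); (Pia, Pia); (Tom, Tom)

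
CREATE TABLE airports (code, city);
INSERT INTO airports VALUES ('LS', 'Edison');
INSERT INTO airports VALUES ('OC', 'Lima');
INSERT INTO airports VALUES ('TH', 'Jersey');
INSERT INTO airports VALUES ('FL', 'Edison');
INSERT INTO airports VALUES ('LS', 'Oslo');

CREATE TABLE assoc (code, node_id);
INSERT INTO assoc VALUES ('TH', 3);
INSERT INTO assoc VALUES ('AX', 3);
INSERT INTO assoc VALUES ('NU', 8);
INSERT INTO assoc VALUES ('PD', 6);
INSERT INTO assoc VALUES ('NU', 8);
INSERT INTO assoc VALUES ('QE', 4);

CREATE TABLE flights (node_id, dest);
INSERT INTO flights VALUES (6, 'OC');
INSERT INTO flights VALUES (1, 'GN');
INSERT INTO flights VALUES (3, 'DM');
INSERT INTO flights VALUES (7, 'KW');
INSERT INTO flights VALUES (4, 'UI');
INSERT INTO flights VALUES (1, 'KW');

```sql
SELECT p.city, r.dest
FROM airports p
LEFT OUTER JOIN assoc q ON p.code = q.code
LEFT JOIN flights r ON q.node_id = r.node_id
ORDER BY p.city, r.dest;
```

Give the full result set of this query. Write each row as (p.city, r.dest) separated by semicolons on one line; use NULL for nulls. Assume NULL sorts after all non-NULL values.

(Edison, NULL); (Edison, NULL); (Jersey, DM); (Lima, NULL); (Oslo, NULL)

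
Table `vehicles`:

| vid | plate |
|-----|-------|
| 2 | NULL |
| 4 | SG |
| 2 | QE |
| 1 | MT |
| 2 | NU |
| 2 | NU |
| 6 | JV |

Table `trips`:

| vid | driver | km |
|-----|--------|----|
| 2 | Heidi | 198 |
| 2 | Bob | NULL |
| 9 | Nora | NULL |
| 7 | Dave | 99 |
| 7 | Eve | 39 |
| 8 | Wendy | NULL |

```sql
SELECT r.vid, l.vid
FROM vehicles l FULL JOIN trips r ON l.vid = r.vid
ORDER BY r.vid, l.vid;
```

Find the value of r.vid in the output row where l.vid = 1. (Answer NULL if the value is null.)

FULL OUTER JOIN keeps every row from both sides; unmatched rows get NULL for the other side's columns.
Matching on l.vid = r.vid.
Matched pairs: 8; unmatched l rows kept: 3; unmatched r rows kept: 4.

NULL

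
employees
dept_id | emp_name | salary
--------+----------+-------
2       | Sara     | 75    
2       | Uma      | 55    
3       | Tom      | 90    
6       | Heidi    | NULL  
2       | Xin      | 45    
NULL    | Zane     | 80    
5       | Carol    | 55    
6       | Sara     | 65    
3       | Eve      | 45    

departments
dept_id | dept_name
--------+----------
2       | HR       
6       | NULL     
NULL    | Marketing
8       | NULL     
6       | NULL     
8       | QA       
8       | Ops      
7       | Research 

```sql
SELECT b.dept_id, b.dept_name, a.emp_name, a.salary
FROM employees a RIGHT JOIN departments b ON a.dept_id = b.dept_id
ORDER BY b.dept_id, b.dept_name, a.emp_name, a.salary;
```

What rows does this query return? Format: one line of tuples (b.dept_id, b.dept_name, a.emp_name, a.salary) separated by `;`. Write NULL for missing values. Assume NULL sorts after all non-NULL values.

(2, HR, Sara, 75); (2, HR, Uma, 55); (2, HR, Xin, 45); (6, NULL, Heidi, NULL); (6, NULL, Heidi, NULL); (6, NULL, Sara, 65); (6, NULL, Sara, 65); (7, Research, NULL, NULL); (8, Ops, NULL, NULL); (8, QA, NULL, NULL); (8, NULL, NULL, NULL); (NULL, Marketing, NULL, NULL)

RIGHT JOIN keeps every row from `departments`; unmatched rows get NULL for `employees`'s columns.
Matching on a.dept_id = b.dept_id. A NULL in a compared column never satisfies the condition.
- a row (dept_id=2): matches 1 b row(s) → 1 output row(s).
- a row (dept_id=2): matches 1 b row(s) → 1 output row(s).
- a row (dept_id=3): no match.
- a row (dept_id=6): matches 2 b row(s) → 2 output row(s).
- a row (dept_id=2): matches 1 b row(s) → 1 output row(s).
- a row (dept_id=NULL): no match.
- a row (dept_id=5): no match.
- a row (dept_id=6): matches 2 b row(s) → 2 output row(s).
- a row (dept_id=3): no match.
- 5 b row(s) had no a match → kept, a columns NULL.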